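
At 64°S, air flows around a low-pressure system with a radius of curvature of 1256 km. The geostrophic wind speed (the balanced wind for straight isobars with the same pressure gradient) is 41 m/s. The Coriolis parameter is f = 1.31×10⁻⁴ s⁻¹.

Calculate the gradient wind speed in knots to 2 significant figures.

Around a low, centrifugal force acts outward with Coriolis, so pressure-gradient force balances both:
(1/ρ)|∂P/∂n| = fV + V²/R  →  V² + fR·V − fR·V_g = 0
With fR = 1.31×10⁻⁴ × 1256×10³ m = 165 m/s:
V = [−fR + √((fR)² + 4 fR V_g)]/2 = [−165 + √(165² + 4×165×41)]/2 = 34 m/s
Subgeostrophic (V < V_g = 41 m/s), as expected around a low.
Converting: 34 m/s × 1.944 = 66 knots

66 knots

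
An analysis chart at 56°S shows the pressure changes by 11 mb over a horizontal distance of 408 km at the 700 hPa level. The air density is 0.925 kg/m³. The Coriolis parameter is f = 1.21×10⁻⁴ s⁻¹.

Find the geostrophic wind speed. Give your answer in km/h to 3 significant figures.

Pressure gradient: |∂P/∂n| = 1100 Pa / 408000 m = 2.70×10⁻³ Pa/m
Geostrophic balance (pressure-gradient force = Coriolis force):
V_g = (1/(fρ)) |∂P/∂n| = 2.70×10⁻³ / (1.21×10⁻⁴ × 0.925) = 24.1 m/s
Converting: 24.1 m/s × 3.6 = 86.7 km/h

86.7 km/h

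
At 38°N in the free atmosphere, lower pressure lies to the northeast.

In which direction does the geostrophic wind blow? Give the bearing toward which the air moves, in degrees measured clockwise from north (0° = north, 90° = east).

The pressure-gradient force points toward the northeast (bearing 045°).
Geostrophic balance: in the Northern Hemisphere the Coriolis force deflects motion to the right, so the geostrophic wind blows 90° to the right of the pressure-gradient force (low pressure on the left).
Rotating 045° by 90° clockwise gives 135° — the wind blows toward the southeast.

135°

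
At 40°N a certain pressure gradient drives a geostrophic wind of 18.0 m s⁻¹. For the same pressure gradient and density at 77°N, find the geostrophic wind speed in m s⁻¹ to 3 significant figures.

With the same pressure gradient and density, V_g ∝ 1/f ∝ 1/sin φ.
V₂ = V₁ · sin φ₁ / sin φ₂ = 18.0 × sin 40° / sin 77°
V₂ = 18.0 × 0.6428/0.9744 = 11.9 m s⁻¹

11.9 m s⁻¹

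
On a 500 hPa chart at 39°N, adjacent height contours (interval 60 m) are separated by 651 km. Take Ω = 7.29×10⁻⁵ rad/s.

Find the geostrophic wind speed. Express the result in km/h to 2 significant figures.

35 km/h

Coriolis parameter at 39°N:
f = 2Ω sin φ = 2 × 7.29×10⁻⁵ × sin 39° = 9.18×10⁻⁵ s⁻¹
Height gradient: |∂Z/∂n| = 60 m / 651000 m = 9.22×10⁻⁵
On a pressure surface, geostrophic balance gives V_g = (g/f)|∂Z/∂n|:
V_g = 9.81 × 9.22×10⁻⁵ / 9.18×10⁻⁵ = 9.85 m/s
Converting: 9.85 m/s × 3.6 = 35 km/h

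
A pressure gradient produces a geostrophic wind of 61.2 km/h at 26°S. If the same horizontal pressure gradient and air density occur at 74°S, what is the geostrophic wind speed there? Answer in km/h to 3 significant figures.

With the same pressure gradient and density, V_g ∝ 1/f ∝ 1/sin φ.
V₂ = V₁ · sin φ₁ / sin φ₂ = 61.2 × sin 26° / sin 74°
V₂ = 61.2 × 0.4384/0.9613 = 27.9 km/h

27.9 km/h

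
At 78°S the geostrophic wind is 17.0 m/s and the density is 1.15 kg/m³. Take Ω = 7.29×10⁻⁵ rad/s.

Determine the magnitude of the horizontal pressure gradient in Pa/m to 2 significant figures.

2.8×10⁻³ Pa/m

Coriolis parameter at 78°S:
f = 2Ω sin φ = 2 × 7.29×10⁻⁵ × sin 78° = 1.43×10⁻⁴ s⁻¹
Geostrophic balance rearranged: |∂P/∂n| = f ρ V_g
|∂P/∂n| = 1.43×10⁻⁴ × 1.15 × 17.0 = 2.79×10⁻³ Pa/m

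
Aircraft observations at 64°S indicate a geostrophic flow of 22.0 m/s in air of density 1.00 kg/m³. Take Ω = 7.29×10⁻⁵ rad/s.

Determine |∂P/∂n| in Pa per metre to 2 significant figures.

2.9×10⁻³ Pa/m

Coriolis parameter at 64°S:
f = 2Ω sin φ = 2 × 7.29×10⁻⁵ × sin 64° = 1.31×10⁻⁴ s⁻¹
Geostrophic balance rearranged: |∂P/∂n| = f ρ V_g
|∂P/∂n| = 1.31×10⁻⁴ × 1.00 × 22.0 = 2.88×10⁻³ Pa/m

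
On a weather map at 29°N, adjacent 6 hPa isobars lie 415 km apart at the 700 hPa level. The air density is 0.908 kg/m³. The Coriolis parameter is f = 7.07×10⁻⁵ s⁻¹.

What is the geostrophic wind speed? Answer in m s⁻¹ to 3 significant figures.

22.5 m s⁻¹

Pressure gradient: |∂P/∂n| = 600 Pa / 415000 m = 1.45×10⁻³ Pa/m
Geostrophic balance (pressure-gradient force = Coriolis force):
V_g = (1/(fρ)) |∂P/∂n| = 1.45×10⁻³ / (7.07×10⁻⁵ × 0.908) = 22.5 m/s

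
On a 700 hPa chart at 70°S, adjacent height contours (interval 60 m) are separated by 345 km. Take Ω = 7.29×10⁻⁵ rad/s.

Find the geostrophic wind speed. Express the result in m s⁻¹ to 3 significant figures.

12.5 m s⁻¹

Coriolis parameter at 70°S:
f = 2Ω sin φ = 2 × 7.29×10⁻⁵ × sin 70° = 1.37×10⁻⁴ s⁻¹
Height gradient: |∂Z/∂n| = 60 m / 345000 m = 1.74×10⁻⁴
On a pressure surface, geostrophic balance gives V_g = (g/f)|∂Z/∂n|:
V_g = 9.81 × 1.74×10⁻⁴ / 1.37×10⁻⁴ = 12.5 m/s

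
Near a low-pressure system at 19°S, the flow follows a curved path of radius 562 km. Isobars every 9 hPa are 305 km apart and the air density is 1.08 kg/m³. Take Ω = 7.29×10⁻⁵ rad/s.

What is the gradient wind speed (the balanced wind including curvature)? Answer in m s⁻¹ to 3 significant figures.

Coriolis parameter at 19°S:
f = 2Ω sin φ = 2 × 7.29×10⁻⁵ × sin 19° = 4.75×10⁻⁵ s⁻¹
Pressure gradient: |∂P/∂n| = 900 Pa / 305000 m = 2.95×10⁻³ Pa/m
Geostrophic speed: V_g = |∂P/∂n|/(fρ) = 2.95×10⁻³/(4.75×10⁻⁵ × 1.08) = 57.6 m/s
Around a low, centrifugal force acts outward with Coriolis, so pressure-gradient force balances both:
(1/ρ)|∂P/∂n| = fV + V²/R  →  V² + fR·V − fR·V_g = 0
With fR = 4.75×10⁻⁵ × 562×10³ m = 26.7 m/s:
V = [−fR + √((fR)² + 4 fR V_g)]/2 = [−26.7 + √(26.7² + 4×26.7×57.6)]/2 = 28.1 m/s
Subgeostrophic (V < V_g = 57.6 m/s), as expected around a low.

28.1 m s⁻¹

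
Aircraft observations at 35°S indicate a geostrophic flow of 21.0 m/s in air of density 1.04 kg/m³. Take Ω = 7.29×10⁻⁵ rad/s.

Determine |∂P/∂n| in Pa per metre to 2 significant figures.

1.8×10⁻³ Pa/m

Coriolis parameter at 35°S:
f = 2Ω sin φ = 2 × 7.29×10⁻⁵ × sin 35° = 8.36×10⁻⁵ s⁻¹
Geostrophic balance rearranged: |∂P/∂n| = f ρ V_g
|∂P/∂n| = 8.36×10⁻⁵ × 1.04 × 21.0 = 1.83×10⁻³ Pa/m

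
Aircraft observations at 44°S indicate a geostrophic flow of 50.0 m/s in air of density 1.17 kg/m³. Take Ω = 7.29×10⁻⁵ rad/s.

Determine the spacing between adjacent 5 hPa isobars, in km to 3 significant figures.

Coriolis parameter at 44°S:
f = 2Ω sin φ = 2 × 7.29×10⁻⁵ × sin 44° = 1.01×10⁻⁴ s⁻¹
Geostrophic balance rearranged: |∂P/∂n| = f ρ V_g
|∂P/∂n| = 1.01×10⁻⁴ × 1.17 × 50.0 = 5.92×10⁻³ Pa/m
Isobar spacing: Δn = ΔP/|∂P/∂n| = 500 Pa / 5.92×10⁻³ Pa/m = 84389 m ≈ 84.4 km

84.4 km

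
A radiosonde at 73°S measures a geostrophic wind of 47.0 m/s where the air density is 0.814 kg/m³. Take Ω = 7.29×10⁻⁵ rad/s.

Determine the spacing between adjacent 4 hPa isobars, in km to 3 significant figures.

Coriolis parameter at 73°S:
f = 2Ω sin φ = 2 × 7.29×10⁻⁵ × sin 73° = 1.39×10⁻⁴ s⁻¹
Geostrophic balance rearranged: |∂P/∂n| = f ρ V_g
|∂P/∂n| = 1.39×10⁻⁴ × 0.814 × 47.0 = 5.33×10⁻³ Pa/m
Isobar spacing: Δn = ΔP/|∂P/∂n| = 400 Pa / 5.33×10⁻³ Pa/m = 74987 m ≈ 75.0 km

75.0 km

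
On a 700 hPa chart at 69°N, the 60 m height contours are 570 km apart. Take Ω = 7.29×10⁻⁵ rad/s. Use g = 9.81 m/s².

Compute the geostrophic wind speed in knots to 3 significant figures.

14.7 knots

Coriolis parameter at 69°N:
f = 2Ω sin φ = 2 × 7.29×10⁻⁵ × sin 69° = 1.36×10⁻⁴ s⁻¹
Height gradient: |∂Z/∂n| = 60 m / 570000 m = 1.05×10⁻⁴
On a pressure surface, geostrophic balance gives V_g = (g/f)|∂Z/∂n|:
V_g = 9.81 × 1.05×10⁻⁴ / 1.36×10⁻⁴ = 7.59 m/s
Converting: 7.59 m/s × 1.944 = 14.7 knots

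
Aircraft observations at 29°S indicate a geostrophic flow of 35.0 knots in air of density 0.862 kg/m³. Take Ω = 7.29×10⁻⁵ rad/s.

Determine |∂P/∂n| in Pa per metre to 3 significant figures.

1.10×10⁻³ Pa/m

Coriolis parameter at 29°S:
f = 2Ω sin φ = 2 × 7.29×10⁻⁵ × sin 29° = 7.07×10⁻⁵ s⁻¹
Wind speed in SI: 35.0 knots = 18.0 m/s
Geostrophic balance rearranged: |∂P/∂n| = f ρ V_g
|∂P/∂n| = 7.07×10⁻⁵ × 0.862 × 18.0 = 1.10×10⁻³ Pa/m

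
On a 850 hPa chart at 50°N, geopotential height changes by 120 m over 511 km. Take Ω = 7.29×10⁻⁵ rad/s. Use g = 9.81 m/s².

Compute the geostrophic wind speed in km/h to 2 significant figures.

Coriolis parameter at 50°N:
f = 2Ω sin φ = 2 × 7.29×10⁻⁵ × sin 50° = 1.12×10⁻⁴ s⁻¹
Height gradient: |∂Z/∂n| = 120 m / 511000 m = 2.35×10⁻⁴
On a pressure surface, geostrophic balance gives V_g = (g/f)|∂Z/∂n|:
V_g = 9.81 × 2.35×10⁻⁴ / 1.12×10⁻⁴ = 20.6 m/s
Converting: 20.6 m/s × 3.6 = 74 km/h

74 km/h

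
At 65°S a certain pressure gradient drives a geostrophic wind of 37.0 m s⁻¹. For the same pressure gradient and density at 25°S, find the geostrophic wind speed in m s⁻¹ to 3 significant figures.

With the same pressure gradient and density, V_g ∝ 1/f ∝ 1/sin φ.
V₂ = V₁ · sin φ₁ / sin φ₂ = 37.0 × sin 65° / sin 25°
V₂ = 37.0 × 0.9063/0.4226 = 79.3 m s⁻¹

79.3 m s⁻¹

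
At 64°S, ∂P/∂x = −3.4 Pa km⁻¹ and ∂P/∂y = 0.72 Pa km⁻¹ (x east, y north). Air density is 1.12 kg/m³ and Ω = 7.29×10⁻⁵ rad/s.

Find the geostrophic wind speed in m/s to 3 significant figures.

23.7 m/s

Coriolis parameter at 64°S:
f = 2Ω sin φ = 2 × 7.29×10⁻⁵ × sin 64° = 1.31×10⁻⁴ s⁻¹
In the Southern Hemisphere f is negative: f = −1.31×10⁻⁴ s⁻¹.
Component geostrophic relations (x east, y north):
u_g = −(1/(fρ)) ∂P/∂y,  v_g = (1/(fρ)) ∂P/∂x
u_g = −(0.72×10⁻³)/(−1.31×10⁻⁴ × 1.12) = 4.91 m/s;  v_g = (−3.4×10⁻³)/(−1.31×10⁻⁴ × 1.12) = 23.2 m/s
|V_g| = √(u_g² + v_g²) = 23.7 m/s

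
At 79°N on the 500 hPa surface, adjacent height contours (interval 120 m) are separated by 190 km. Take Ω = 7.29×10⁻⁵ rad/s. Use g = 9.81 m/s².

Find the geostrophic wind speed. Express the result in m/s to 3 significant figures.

43.3 m/s

Coriolis parameter at 79°N:
f = 2Ω sin φ = 2 × 7.29×10⁻⁵ × sin 79° = 1.43×10⁻⁴ s⁻¹
Height gradient: |∂Z/∂n| = 120 m / 190000 m = 6.32×10⁻⁴
On a pressure surface, geostrophic balance gives V_g = (g/f)|∂Z/∂n|:
V_g = 9.81 × 6.32×10⁻⁴ / 1.43×10⁻⁴ = 43.3 m/s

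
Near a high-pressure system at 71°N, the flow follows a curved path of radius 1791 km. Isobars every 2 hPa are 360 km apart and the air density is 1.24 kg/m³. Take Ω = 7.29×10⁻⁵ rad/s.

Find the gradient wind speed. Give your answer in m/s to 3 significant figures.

3.29 m/s

Coriolis parameter at 71°N:
f = 2Ω sin φ = 2 × 7.29×10⁻⁵ × sin 71° = 1.38×10⁻⁴ s⁻¹
Pressure gradient: |∂P/∂n| = 200 Pa / 360000 m = 5.56×10⁻⁴ Pa/m
Geostrophic speed: V_g = |∂P/∂n|/(fρ) = 5.56×10⁻⁴/(1.38×10⁻⁴ × 1.24) = 3.25 m/s
Around a high, pressure-gradient force acts outward with centrifugal, so Coriolis balances both:
fV = (1/ρ)|∂P/∂n| + V²/R  →  V² − fR·V + fR·V_g = 0
With fR = 1.38×10⁻⁴ × 1791×10³ m = 247 m/s:
V = [fR − √((fR)² − 4 fR V_g)]/2 = [247 − √(247² − 4×247×3.25)]/2 = 3.29 m/s
Supergeostrophic (V > V_g = 3.25 m/s), as expected around a high.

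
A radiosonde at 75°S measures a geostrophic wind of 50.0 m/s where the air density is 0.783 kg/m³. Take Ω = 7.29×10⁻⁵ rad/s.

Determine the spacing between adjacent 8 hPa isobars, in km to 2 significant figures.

Coriolis parameter at 75°S:
f = 2Ω sin φ = 2 × 7.29×10⁻⁵ × sin 75° = 1.41×10⁻⁴ s⁻¹
Geostrophic balance rearranged: |∂P/∂n| = f ρ V_g
|∂P/∂n| = 1.41×10⁻⁴ × 0.783 × 50.0 = 5.51×10⁻³ Pa/m
Isobar spacing: Δn = ΔP/|∂P/∂n| = 800 Pa / 5.51×10⁻³ Pa/m = 145096 m ≈ 150 km

150 km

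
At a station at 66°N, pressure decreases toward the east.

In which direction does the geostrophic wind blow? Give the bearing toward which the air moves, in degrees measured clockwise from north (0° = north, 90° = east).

180°

The pressure-gradient force points toward the east (bearing 090°).
Geostrophic balance: in the Northern Hemisphere the Coriolis force deflects motion to the right, so the geostrophic wind blows 90° to the right of the pressure-gradient force (low pressure on the left).
Rotating 090° by 90° clockwise gives 180° — the wind blows toward the south.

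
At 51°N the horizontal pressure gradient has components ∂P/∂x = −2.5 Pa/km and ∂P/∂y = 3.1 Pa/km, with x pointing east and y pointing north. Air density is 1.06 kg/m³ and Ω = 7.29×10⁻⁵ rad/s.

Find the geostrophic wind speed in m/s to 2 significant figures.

Coriolis parameter at 51°N:
f = 2Ω sin φ = 2 × 7.29×10⁻⁵ × sin 51° = 1.13×10⁻⁴ s⁻¹
Component geostrophic relations (x east, y north):
u_g = −(1/(fρ)) ∂P/∂y,  v_g = (1/(fρ)) ∂P/∂x
u_g = −(3.1×10⁻³)/(1.13×10⁻⁴ × 1.06) = −25.8 m/s;  v_g = (−2.5×10⁻³)/(1.13×10⁻⁴ × 1.06) = −20.8 m/s
|V_g| = √(u_g² + v_g²) = 33.2 m/s

33 m/s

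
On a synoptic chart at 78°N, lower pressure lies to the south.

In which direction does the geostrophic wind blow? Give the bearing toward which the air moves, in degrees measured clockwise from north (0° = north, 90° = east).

270°

The pressure-gradient force points toward the south (bearing 180°).
Geostrophic balance: in the Northern Hemisphere the Coriolis force deflects motion to the right, so the geostrophic wind blows 90° to the right of the pressure-gradient force (low pressure on the left).
Rotating 180° by 90° clockwise gives 270° — the wind blows toward the west.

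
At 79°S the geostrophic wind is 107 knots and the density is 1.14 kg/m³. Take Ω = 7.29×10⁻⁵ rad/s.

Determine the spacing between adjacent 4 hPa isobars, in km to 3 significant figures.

44.5 km

Coriolis parameter at 79°S:
f = 2Ω sin φ = 2 × 7.29×10⁻⁵ × sin 79° = 1.43×10⁻⁴ s⁻¹
Wind speed in SI: 107 knots = 55.0 m/s
Geostrophic balance rearranged: |∂P/∂n| = f ρ V_g
|∂P/∂n| = 1.43×10⁻⁴ × 1.14 × 55.0 = 8.98×10⁻³ Pa/m
Isobar spacing: Δn = ΔP/|∂P/∂n| = 400 Pa / 8.98×10⁻³ Pa/m = 44538 m ≈ 44.5 km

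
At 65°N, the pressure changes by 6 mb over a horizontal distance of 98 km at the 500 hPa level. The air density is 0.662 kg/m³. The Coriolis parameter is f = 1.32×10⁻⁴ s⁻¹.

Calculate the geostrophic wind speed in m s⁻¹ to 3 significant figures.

70.1 m s⁻¹

Pressure gradient: |∂P/∂n| = 600 Pa / 98000 m = 6.12×10⁻³ Pa/m
Geostrophic balance (pressure-gradient force = Coriolis force):
V_g = (1/(fρ)) |∂P/∂n| = 6.12×10⁻³ / (1.32×10⁻⁴ × 0.662) = 70.1 m/s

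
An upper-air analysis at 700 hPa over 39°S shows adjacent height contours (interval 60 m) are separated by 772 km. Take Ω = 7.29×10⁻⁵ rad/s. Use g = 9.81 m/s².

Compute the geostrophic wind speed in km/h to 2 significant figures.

30 km/h

Coriolis parameter at 39°S:
f = 2Ω sin φ = 2 × 7.29×10⁻⁵ × sin 39° = 9.18×10⁻⁵ s⁻¹
Height gradient: |∂Z/∂n| = 60 m / 772000 m = 7.77×10⁻⁵
On a pressure surface, geostrophic balance gives V_g = (g/f)|∂Z/∂n|:
V_g = 9.81 × 7.77×10⁻⁵ / 9.18×10⁻⁵ = 8.31 m/s
Converting: 8.31 m/s × 3.6 = 30 km/h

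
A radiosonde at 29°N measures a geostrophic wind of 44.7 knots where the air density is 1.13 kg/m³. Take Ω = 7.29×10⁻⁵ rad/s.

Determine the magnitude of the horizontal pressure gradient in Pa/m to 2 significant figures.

Coriolis parameter at 29°N:
f = 2Ω sin φ = 2 × 7.29×10⁻⁵ × sin 29° = 7.07×10⁻⁵ s⁻¹
Wind speed in SI: 44.7 knots = 23.0 m/s
Geostrophic balance rearranged: |∂P/∂n| = f ρ V_g
|∂P/∂n| = 7.07×10⁻⁵ × 1.13 × 23.0 = 1.84×10⁻³ Pa/m

1.8×10⁻³ Pa/m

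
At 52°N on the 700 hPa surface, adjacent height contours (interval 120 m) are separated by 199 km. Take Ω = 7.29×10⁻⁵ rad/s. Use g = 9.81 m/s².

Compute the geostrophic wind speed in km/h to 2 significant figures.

190 km/h

Coriolis parameter at 52°N:
f = 2Ω sin φ = 2 × 7.29×10⁻⁵ × sin 52° = 1.15×10⁻⁴ s⁻¹
Height gradient: |∂Z/∂n| = 120 m / 199000 m = 6.03×10⁻⁴
On a pressure surface, geostrophic balance gives V_g = (g/f)|∂Z/∂n|:
V_g = 9.81 × 6.03×10⁻⁴ / 1.15×10⁻⁴ = 51.5 m/s
Converting: 51.5 m/s × 3.6 = 190 km/h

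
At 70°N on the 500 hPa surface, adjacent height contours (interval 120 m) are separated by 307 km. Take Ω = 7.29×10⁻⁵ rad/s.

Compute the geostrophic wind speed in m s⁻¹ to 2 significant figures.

Coriolis parameter at 70°N:
f = 2Ω sin φ = 2 × 7.29×10⁻⁵ × sin 70° = 1.37×10⁻⁴ s⁻¹
Height gradient: |∂Z/∂n| = 120 m / 307000 m = 3.91×10⁻⁴
On a pressure surface, geostrophic balance gives V_g = (g/f)|∂Z/∂n|:
V_g = 9.81 × 3.91×10⁻⁴ / 1.37×10⁻⁴ = 28.0 m/s

28 m s⁻¹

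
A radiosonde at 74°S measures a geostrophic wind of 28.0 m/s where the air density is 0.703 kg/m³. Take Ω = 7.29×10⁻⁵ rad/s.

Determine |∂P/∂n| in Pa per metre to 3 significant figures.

Coriolis parameter at 74°S:
f = 2Ω sin φ = 2 × 7.29×10⁻⁵ × sin 74° = 1.40×10⁻⁴ s⁻¹
Geostrophic balance rearranged: |∂P/∂n| = f ρ V_g
|∂P/∂n| = 1.40×10⁻⁴ × 0.703 × 28.0 = 2.76×10⁻³ Pa/m

2.76×10⁻³ Pa/m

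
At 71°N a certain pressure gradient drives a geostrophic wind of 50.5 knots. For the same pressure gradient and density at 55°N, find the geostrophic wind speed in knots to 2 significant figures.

With the same pressure gradient and density, V_g ∝ 1/f ∝ 1/sin φ.
V₂ = V₁ · sin φ₁ / sin φ₂ = 50.5 × sin 71° / sin 55°
V₂ = 50.5 × 0.9455/0.8192 = 58 knots

58 knots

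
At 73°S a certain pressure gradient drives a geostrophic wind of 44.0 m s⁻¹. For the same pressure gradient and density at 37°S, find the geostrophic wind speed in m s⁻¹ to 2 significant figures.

With the same pressure gradient and density, V_g ∝ 1/f ∝ 1/sin φ.
V₂ = V₁ · sin φ₁ / sin φ₂ = 44.0 × sin 73° / sin 37°
V₂ = 44.0 × 0.9563/0.6018 = 70 m s⁻¹

70 m s⁻¹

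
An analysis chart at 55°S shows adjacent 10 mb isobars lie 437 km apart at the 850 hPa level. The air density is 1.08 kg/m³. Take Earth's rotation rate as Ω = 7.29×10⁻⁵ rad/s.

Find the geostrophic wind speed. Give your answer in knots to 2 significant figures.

34 knots

Coriolis parameter at 55°S:
f = 2Ω sin φ = 2 × 7.29×10⁻⁵ × sin 55° = 1.19×10⁻⁴ s⁻¹
Pressure gradient: |∂P/∂n| = 1000 Pa / 437000 m = 2.29×10⁻³ Pa/m
Geostrophic balance (pressure-gradient force = Coriolis force):
V_g = (1/(fρ)) |∂P/∂n| = 2.29×10⁻³ / (1.19×10⁻⁴ × 1.08) = 17.7 m/s
Converting: 17.7 m/s × 1.944 = 34 knots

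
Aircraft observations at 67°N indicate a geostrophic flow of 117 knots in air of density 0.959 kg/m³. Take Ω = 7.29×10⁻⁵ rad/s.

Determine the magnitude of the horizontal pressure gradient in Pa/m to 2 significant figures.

Coriolis parameter at 67°N:
f = 2Ω sin φ = 2 × 7.29×10⁻⁵ × sin 67° = 1.34×10⁻⁴ s⁻¹
Wind speed in SI: 117 knots = 60.2 m/s
Geostrophic balance rearranged: |∂P/∂n| = f ρ V_g
|∂P/∂n| = 1.34×10⁻⁴ × 0.959 × 60.2 = 7.75×10⁻³ Pa/m

7.7×10⁻³ Pa/m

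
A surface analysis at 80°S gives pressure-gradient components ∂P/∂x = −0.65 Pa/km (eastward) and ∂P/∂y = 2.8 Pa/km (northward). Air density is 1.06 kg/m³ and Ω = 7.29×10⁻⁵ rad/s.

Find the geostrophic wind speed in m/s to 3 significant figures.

18.9 m/s

Coriolis parameter at 80°S:
f = 2Ω sin φ = 2 × 7.29×10⁻⁵ × sin 80° = 1.44×10⁻⁴ s⁻¹
In the Southern Hemisphere f is negative: f = −1.44×10⁻⁴ s⁻¹.
Component geostrophic relations (x east, y north):
u_g = −(1/(fρ)) ∂P/∂y,  v_g = (1/(fρ)) ∂P/∂x
u_g = −(2.8×10⁻³)/(−1.44×10⁻⁴ × 1.06) = 18.4 m/s;  v_g = (−0.65×10⁻³)/(−1.44×10⁻⁴ × 1.06) = 4.27 m/s
|V_g| = √(u_g² + v_g²) = 18.9 m/s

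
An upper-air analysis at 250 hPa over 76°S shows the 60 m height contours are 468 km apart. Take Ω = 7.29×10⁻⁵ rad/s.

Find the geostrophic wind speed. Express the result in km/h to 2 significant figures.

Coriolis parameter at 76°S:
f = 2Ω sin φ = 2 × 7.29×10⁻⁵ × sin 76° = 1.41×10⁻⁴ s⁻¹
Height gradient: |∂Z/∂n| = 60 m / 468000 m = 1.28×10⁻⁴
On a pressure surface, geostrophic balance gives V_g = (g/f)|∂Z/∂n|:
V_g = 9.81 × 1.28×10⁻⁴ / 1.41×10⁻⁴ = 8.89 m/s
Converting: 8.89 m/s × 3.6 = 32 km/h

32 km/h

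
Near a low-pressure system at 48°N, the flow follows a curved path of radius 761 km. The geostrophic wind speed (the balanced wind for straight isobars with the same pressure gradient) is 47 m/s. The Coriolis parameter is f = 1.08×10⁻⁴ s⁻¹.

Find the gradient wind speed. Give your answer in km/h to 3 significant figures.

120 km/h

Around a low, centrifugal force acts outward with Coriolis, so pressure-gradient force balances both:
(1/ρ)|∂P/∂n| = fV + V²/R  →  V² + fR·V − fR·V_g = 0
With fR = 1.08×10⁻⁴ × 761×10³ m = 82.2 m/s:
V = [−fR + √((fR)² + 4 fR V_g)]/2 = [−82.2 + √(82.2² + 4×82.2×47)]/2 = 33.4 m/s
Subgeostrophic (V < V_g = 47 m/s), as expected around a low.
Converting: 33.4 m/s × 3.6 = 120 km/h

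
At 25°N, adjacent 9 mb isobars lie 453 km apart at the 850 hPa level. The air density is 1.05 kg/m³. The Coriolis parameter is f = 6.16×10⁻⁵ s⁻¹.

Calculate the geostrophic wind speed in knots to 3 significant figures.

Pressure gradient: |∂P/∂n| = 900 Pa / 453000 m = 1.99×10⁻³ Pa/m
Geostrophic balance (pressure-gradient force = Coriolis force):
V_g = (1/(fρ)) |∂P/∂n| = 1.99×10⁻³ / (6.16×10⁻⁵ × 1.05) = 30.7 m/s
Converting: 30.7 m/s × 1.944 = 59.7 knots

59.7 knots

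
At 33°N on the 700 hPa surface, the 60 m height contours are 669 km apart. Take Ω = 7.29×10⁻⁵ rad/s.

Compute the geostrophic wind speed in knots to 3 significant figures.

21.5 knots

Coriolis parameter at 33°N:
f = 2Ω sin φ = 2 × 7.29×10⁻⁵ × sin 33° = 7.94×10⁻⁵ s⁻¹
Height gradient: |∂Z/∂n| = 60 m / 669000 m = 8.97×10⁻⁵
On a pressure surface, geostrophic balance gives V_g = (g/f)|∂Z/∂n|:
V_g = 9.81 × 8.97×10⁻⁵ / 7.94×10⁻⁵ = 11.1 m/s
Converting: 11.1 m/s × 1.944 = 21.5 knots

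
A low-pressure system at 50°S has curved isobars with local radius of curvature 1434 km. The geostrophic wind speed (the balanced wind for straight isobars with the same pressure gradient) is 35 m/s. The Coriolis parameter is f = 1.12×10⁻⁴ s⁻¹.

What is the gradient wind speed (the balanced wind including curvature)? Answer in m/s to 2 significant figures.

Around a low, centrifugal force acts outward with Coriolis, so pressure-gradient force balances both:
(1/ρ)|∂P/∂n| = fV + V²/R  →  V² + fR·V − fR·V_g = 0
With fR = 1.12×10⁻⁴ × 1434×10³ m = 161 m/s:
V = [−fR + √((fR)² + 4 fR V_g)]/2 = [−161 + √(161² + 4×161×35)]/2 = 29.6 m/s
Subgeostrophic (V < V_g = 35 m/s), as expected around a low.

30 m/s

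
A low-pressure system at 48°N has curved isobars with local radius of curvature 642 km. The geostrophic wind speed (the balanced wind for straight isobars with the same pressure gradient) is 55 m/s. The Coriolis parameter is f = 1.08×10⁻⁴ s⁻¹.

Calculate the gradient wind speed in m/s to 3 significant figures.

36.2 m/s

Around a low, centrifugal force acts outward with Coriolis, so pressure-gradient force balances both:
(1/ρ)|∂P/∂n| = fV + V²/R  →  V² + fR·V − fR·V_g = 0
With fR = 1.08×10⁻⁴ × 642×10³ m = 69.3 m/s:
V = [−fR + √((fR)² + 4 fR V_g)]/2 = [−69.3 + √(69.3² + 4×69.3×55)]/2 = 36.2 m/s
Subgeostrophic (V < V_g = 55 m/s), as expected around a low.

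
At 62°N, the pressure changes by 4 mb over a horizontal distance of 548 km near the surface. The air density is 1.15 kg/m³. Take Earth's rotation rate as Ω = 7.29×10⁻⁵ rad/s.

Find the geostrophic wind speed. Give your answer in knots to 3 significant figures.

Coriolis parameter at 62°N:
f = 2Ω sin φ = 2 × 7.29×10⁻⁵ × sin 62° = 1.29×10⁻⁴ s⁻¹
Pressure gradient: |∂P/∂n| = 400 Pa / 548000 m = 7.30×10⁻⁴ Pa/m
Geostrophic balance (pressure-gradient force = Coriolis force):
V_g = (1/(fρ)) |∂P/∂n| = 7.30×10⁻⁴ / (1.29×10⁻⁴ × 1.15) = 4.93 m/s
Converting: 4.93 m/s × 1.944 = 9.58 knots

9.58 knots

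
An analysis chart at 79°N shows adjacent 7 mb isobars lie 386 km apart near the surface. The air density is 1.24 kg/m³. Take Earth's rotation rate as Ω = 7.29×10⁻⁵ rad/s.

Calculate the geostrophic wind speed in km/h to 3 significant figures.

36.8 km/h

Coriolis parameter at 79°N:
f = 2Ω sin φ = 2 × 7.29×10⁻⁵ × sin 79° = 1.43×10⁻⁴ s⁻¹
Pressure gradient: |∂P/∂n| = 700 Pa / 386000 m = 1.81×10⁻³ Pa/m
Geostrophic balance (pressure-gradient force = Coriolis force):
V_g = (1/(fρ)) |∂P/∂n| = 1.81×10⁻³ / (1.43×10⁻⁴ × 1.24) = 10.2 m/s
Converting: 10.2 m/s × 3.6 = 36.8 km/h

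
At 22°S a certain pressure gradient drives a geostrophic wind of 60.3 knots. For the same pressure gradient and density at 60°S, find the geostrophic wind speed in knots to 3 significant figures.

26.1 knots

With the same pressure gradient and density, V_g ∝ 1/f ∝ 1/sin φ.
V₂ = V₁ · sin φ₁ / sin φ₂ = 60.3 × sin 22° / sin 60°
V₂ = 60.3 × 0.3746/0.8660 = 26.1 knots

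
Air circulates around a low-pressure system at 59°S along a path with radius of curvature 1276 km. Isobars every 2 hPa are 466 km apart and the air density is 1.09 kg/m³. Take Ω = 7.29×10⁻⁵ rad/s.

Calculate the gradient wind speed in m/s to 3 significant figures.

3.09 m/s

Coriolis parameter at 59°S:
f = 2Ω sin φ = 2 × 7.29×10⁻⁵ × sin 59° = 1.25×10⁻⁴ s⁻¹
Pressure gradient: |∂P/∂n| = 200 Pa / 466000 m = 4.29×10⁻⁴ Pa/m
Geostrophic speed: V_g = |∂P/∂n|/(fρ) = 4.29×10⁻⁴/(1.25×10⁻⁴ × 1.09) = 3.15 m/s
Around a low, centrifugal force acts outward with Coriolis, so pressure-gradient force balances both:
(1/ρ)|∂P/∂n| = fV + V²/R  →  V² + fR·V − fR·V_g = 0
With fR = 1.25×10⁻⁴ × 1276×10³ m = 159 m/s:
V = [−fR + √((fR)² + 4 fR V_g)]/2 = [−159 + √(159² + 4×159×3.15)]/2 = 3.09 m/s
Subgeostrophic (V < V_g = 3.15 m/s), as expected around a low.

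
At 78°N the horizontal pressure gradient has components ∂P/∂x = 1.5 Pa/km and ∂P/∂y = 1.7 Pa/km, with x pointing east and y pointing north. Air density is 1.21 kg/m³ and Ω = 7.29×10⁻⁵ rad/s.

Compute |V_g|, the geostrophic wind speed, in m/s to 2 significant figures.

Coriolis parameter at 78°N:
f = 2Ω sin φ = 2 × 7.29×10⁻⁵ × sin 78° = 1.43×10⁻⁴ s⁻¹
Component geostrophic relations (x east, y north):
u_g = −(1/(fρ)) ∂P/∂y,  v_g = (1/(fρ)) ∂P/∂x
u_g = −(1.7×10⁻³)/(1.43×10⁻⁴ × 1.21) = −9.85 m/s;  v_g = (1.5×10⁻³)/(1.43×10⁻⁴ × 1.21) = 8.69 m/s
|V_g| = √(u_g² + v_g²) = 13.1 m/s

13 m/s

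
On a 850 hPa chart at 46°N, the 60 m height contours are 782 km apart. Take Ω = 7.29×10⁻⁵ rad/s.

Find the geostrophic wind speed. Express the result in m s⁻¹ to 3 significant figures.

7.18 m s⁻¹

Coriolis parameter at 46°N:
f = 2Ω sin φ = 2 × 7.29×10⁻⁵ × sin 46° = 1.05×10⁻⁴ s⁻¹
Height gradient: |∂Z/∂n| = 60 m / 782000 m = 7.67×10⁻⁵
On a pressure surface, geostrophic balance gives V_g = (g/f)|∂Z/∂n|:
V_g = 9.81 × 7.67×10⁻⁵ / 1.05×10⁻⁴ = 7.18 m/s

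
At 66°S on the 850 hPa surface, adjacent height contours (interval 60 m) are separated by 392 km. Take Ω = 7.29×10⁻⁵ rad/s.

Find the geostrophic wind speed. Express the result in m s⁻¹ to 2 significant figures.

11 m s⁻¹

Coriolis parameter at 66°S:
f = 2Ω sin φ = 2 × 7.29×10⁻⁵ × sin 66° = 1.33×10⁻⁴ s⁻¹
Height gradient: |∂Z/∂n| = 60 m / 392000 m = 1.53×10⁻⁴
On a pressure surface, geostrophic balance gives V_g = (g/f)|∂Z/∂n|:
V_g = 9.81 × 1.53×10⁻⁴ / 1.33×10⁻⁴ = 11.3 m/s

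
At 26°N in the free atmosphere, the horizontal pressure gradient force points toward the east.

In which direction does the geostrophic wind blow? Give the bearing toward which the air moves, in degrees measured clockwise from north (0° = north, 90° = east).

180°

The pressure-gradient force points toward the east (bearing 090°).
Geostrophic balance: in the Northern Hemisphere the Coriolis force deflects motion to the right, so the geostrophic wind blows 90° to the right of the pressure-gradient force (low pressure on the left).
Rotating 090° by 90° clockwise gives 180° — the wind blows toward the south.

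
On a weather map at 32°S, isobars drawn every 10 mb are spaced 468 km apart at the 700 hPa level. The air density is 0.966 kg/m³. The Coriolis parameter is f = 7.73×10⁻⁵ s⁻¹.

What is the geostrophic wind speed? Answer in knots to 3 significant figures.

Pressure gradient: |∂P/∂n| = 1000 Pa / 468000 m = 2.14×10⁻³ Pa/m
Geostrophic balance (pressure-gradient force = Coriolis force):
V_g = (1/(fρ)) |∂P/∂n| = 2.14×10⁻³ / (7.73×10⁻⁵ × 0.966) = 28.6 m/s
Converting: 28.6 m/s × 1.944 = 55.6 knots

55.6 knots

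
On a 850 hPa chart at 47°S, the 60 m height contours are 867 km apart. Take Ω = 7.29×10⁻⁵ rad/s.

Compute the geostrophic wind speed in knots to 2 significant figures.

Coriolis parameter at 47°S:
f = 2Ω sin φ = 2 × 7.29×10⁻⁵ × sin 47° = 1.07×10⁻⁴ s⁻¹
Height gradient: |∂Z/∂n| = 60 m / 867000 m = 6.92×10⁻⁵
On a pressure surface, geostrophic balance gives V_g = (g/f)|∂Z/∂n|:
V_g = 9.81 × 6.92×10⁻⁵ / 1.07×10⁻⁴ = 6.37 m/s
Converting: 6.37 m/s × 1.944 = 12 knots

12 knots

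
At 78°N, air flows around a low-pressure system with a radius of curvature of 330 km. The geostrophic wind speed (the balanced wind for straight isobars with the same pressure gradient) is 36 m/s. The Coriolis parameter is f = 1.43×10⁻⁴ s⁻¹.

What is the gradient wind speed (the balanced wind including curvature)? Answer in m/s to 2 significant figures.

Around a low, centrifugal force acts outward with Coriolis, so pressure-gradient force balances both:
(1/ρ)|∂P/∂n| = fV + V²/R  →  V² + fR·V − fR·V_g = 0
With fR = 1.43×10⁻⁴ × 330×10³ m = 47.2 m/s:
V = [−fR + √((fR)² + 4 fR V_g)]/2 = [−47.2 + √(47.2² + 4×47.2×36)]/2 = 23.9 m/s
Subgeostrophic (V < V_g = 36 m/s), as expected around a low.

24 m/s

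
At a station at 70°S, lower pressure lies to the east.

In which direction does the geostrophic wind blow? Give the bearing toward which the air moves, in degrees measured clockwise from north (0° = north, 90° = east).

The pressure-gradient force points toward the east (bearing 090°).
Geostrophic balance: in the Southern Hemisphere the Coriolis force deflects motion to the left, so the geostrophic wind blows 90° to the left of the pressure-gradient force (low pressure on the right).
Rotating 090° by 90° counterclockwise gives 000° — the wind blows toward the north.

000°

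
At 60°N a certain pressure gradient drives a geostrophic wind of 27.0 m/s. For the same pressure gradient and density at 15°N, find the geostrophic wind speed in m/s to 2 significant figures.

90 m/s

With the same pressure gradient and density, V_g ∝ 1/f ∝ 1/sin φ.
V₂ = V₁ · sin φ₁ / sin φ₂ = 27.0 × sin 60° / sin 15°
V₂ = 27.0 × 0.8660/0.2588 = 90 m/s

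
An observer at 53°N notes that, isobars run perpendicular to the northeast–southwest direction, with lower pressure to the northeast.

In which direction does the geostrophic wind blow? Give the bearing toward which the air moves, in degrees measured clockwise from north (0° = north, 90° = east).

135°

The pressure-gradient force points toward the northeast (bearing 045°).
Geostrophic balance: in the Northern Hemisphere the Coriolis force deflects motion to the right, so the geostrophic wind blows 90° to the right of the pressure-gradient force (low pressure on the left).
Rotating 045° by 90° clockwise gives 135° — the wind blows toward the southeast.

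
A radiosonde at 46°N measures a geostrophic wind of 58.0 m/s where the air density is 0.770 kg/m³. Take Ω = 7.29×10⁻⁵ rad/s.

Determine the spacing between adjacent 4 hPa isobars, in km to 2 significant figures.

85 km

Coriolis parameter at 46°N:
f = 2Ω sin φ = 2 × 7.29×10⁻⁵ × sin 46° = 1.05×10⁻⁴ s⁻¹
Geostrophic balance rearranged: |∂P/∂n| = f ρ V_g
|∂P/∂n| = 1.05×10⁻⁴ × 0.770 × 58.0 = 4.68×10⁻³ Pa/m
Isobar spacing: Δn = ΔP/|∂P/∂n| = 400 Pa / 4.68×10⁻³ Pa/m = 85398 m ≈ 85 km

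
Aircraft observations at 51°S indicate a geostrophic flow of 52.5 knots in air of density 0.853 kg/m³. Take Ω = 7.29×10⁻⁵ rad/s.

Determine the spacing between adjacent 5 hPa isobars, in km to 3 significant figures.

Coriolis parameter at 51°S:
f = 2Ω sin φ = 2 × 7.29×10⁻⁵ × sin 51° = 1.13×10⁻⁴ s⁻¹
Wind speed in SI: 52.5 knots = 27.0 m/s
Geostrophic balance rearranged: |∂P/∂n| = f ρ V_g
|∂P/∂n| = 1.13×10⁻⁴ × 0.853 × 27.0 = 2.61×10⁻³ Pa/m
Isobar spacing: Δn = ΔP/|∂P/∂n| = 500 Pa / 2.61×10⁻³ Pa/m = 191542 m ≈ 192 km

192 km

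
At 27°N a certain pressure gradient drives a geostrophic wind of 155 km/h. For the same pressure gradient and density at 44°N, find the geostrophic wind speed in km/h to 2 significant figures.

100 km/h

With the same pressure gradient and density, V_g ∝ 1/f ∝ 1/sin φ.
V₂ = V₁ · sin φ₁ / sin φ₂ = 155 × sin 27° / sin 44°
V₂ = 155 × 0.4540/0.6947 = 100 km/h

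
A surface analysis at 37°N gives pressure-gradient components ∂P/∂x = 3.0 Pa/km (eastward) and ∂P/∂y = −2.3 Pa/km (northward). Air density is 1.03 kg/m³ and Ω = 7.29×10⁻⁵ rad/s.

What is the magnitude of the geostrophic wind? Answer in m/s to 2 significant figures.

Coriolis parameter at 37°N:
f = 2Ω sin φ = 2 × 7.29×10⁻⁵ × sin 37° = 8.77×10⁻⁵ s⁻¹
Component geostrophic relations (x east, y north):
u_g = −(1/(fρ)) ∂P/∂y,  v_g = (1/(fρ)) ∂P/∂x
u_g = −(−2.3×10⁻³)/(8.77×10⁻⁵ × 1.03) = 25.4 m/s;  v_g = (3.0×10⁻³)/(8.77×10⁻⁵ × 1.03) = 33.2 m/s
|V_g| = √(u_g² + v_g²) = 41.8 m/s

42 m/s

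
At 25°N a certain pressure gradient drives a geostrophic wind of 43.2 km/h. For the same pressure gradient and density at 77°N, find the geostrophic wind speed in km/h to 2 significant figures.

19 km/h

With the same pressure gradient and density, V_g ∝ 1/f ∝ 1/sin φ.
V₂ = V₁ · sin φ₁ / sin φ₂ = 43.2 × sin 25° / sin 77°
V₂ = 43.2 × 0.4226/0.9744 = 19 km/h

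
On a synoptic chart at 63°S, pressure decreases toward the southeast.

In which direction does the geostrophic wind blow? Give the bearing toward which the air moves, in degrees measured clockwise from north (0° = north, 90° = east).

The pressure-gradient force points toward the southeast (bearing 135°).
Geostrophic balance: in the Southern Hemisphere the Coriolis force deflects motion to the left, so the geostrophic wind blows 90° to the left of the pressure-gradient force (low pressure on the right).
Rotating 135° by 90° counterclockwise gives 045° — the wind blows toward the northeast.

045°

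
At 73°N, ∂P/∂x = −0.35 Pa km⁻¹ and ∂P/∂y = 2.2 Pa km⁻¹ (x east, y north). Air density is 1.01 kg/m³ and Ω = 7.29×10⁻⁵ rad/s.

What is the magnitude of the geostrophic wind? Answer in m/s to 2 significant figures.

16 m/s

Coriolis parameter at 73°N:
f = 2Ω sin φ = 2 × 7.29×10⁻⁵ × sin 73° = 1.39×10⁻⁴ s⁻¹
Component geostrophic relations (x east, y north):
u_g = −(1/(fρ)) ∂P/∂y,  v_g = (1/(fρ)) ∂P/∂x
u_g = −(2.2×10⁻³)/(1.39×10⁻⁴ × 1.01) = −15.6 m/s;  v_g = (−0.35×10⁻³)/(1.39×10⁻⁴ × 1.01) = −2.49 m/s
|V_g| = √(u_g² + v_g²) = 15.8 m/s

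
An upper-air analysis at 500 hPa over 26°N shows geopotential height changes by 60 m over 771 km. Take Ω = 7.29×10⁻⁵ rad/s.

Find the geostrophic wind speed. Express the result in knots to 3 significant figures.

23.2 knots

Coriolis parameter at 26°N:
f = 2Ω sin φ = 2 × 7.29×10⁻⁵ × sin 26° = 6.39×10⁻⁵ s⁻¹
Height gradient: |∂Z/∂n| = 60 m / 771000 m = 7.78×10⁻⁵
On a pressure surface, geostrophic balance gives V_g = (g/f)|∂Z/∂n|:
V_g = 9.81 × 7.78×10⁻⁵ / 6.39×10⁻⁵ = 11.9 m/s
Converting: 11.9 m/s × 1.944 = 23.2 knots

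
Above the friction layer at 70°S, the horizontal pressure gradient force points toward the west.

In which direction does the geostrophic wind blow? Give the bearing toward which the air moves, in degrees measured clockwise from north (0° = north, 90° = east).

The pressure-gradient force points toward the west (bearing 270°).
Geostrophic balance: in the Southern Hemisphere the Coriolis force deflects motion to the left, so the geostrophic wind blows 90° to the left of the pressure-gradient force (low pressure on the right).
Rotating 270° by 90° counterclockwise gives 180° — the wind blows toward the south.

180°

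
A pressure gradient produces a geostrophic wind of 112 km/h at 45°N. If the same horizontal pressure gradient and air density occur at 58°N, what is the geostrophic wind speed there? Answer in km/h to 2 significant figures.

With the same pressure gradient and density, V_g ∝ 1/f ∝ 1/sin φ.
V₂ = V₁ · sin φ₁ / sin φ₂ = 112 × sin 45° / sin 58°
V₂ = 112 × 0.7071/0.8480 = 93 km/h

93 km/h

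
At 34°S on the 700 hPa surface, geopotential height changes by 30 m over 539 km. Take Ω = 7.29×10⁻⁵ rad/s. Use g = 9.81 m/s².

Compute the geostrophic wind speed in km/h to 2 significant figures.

24 km/h

Coriolis parameter at 34°S:
f = 2Ω sin φ = 2 × 7.29×10⁻⁵ × sin 34° = 8.15×10⁻⁵ s⁻¹
Height gradient: |∂Z/∂n| = 30 m / 539000 m = 5.57×10⁻⁵
On a pressure surface, geostrophic balance gives V_g = (g/f)|∂Z/∂n|:
V_g = 9.81 × 5.57×10⁻⁵ / 8.15×10⁻⁵ = 6.70 m/s
Converting: 6.70 m/s × 3.6 = 24 km/h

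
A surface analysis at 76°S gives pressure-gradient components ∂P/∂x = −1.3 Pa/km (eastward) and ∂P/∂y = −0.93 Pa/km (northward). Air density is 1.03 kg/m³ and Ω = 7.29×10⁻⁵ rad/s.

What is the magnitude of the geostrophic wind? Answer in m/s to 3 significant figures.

Coriolis parameter at 76°S:
f = 2Ω sin φ = 2 × 7.29×10⁻⁵ × sin 76° = 1.41×10⁻⁴ s⁻¹
In the Southern Hemisphere f is negative: f = −1.41×10⁻⁴ s⁻¹.
Component geostrophic relations (x east, y north):
u_g = −(1/(fρ)) ∂P/∂y,  v_g = (1/(fρ)) ∂P/∂x
u_g = −(−0.93×10⁻³)/(−1.41×10⁻⁴ × 1.03) = −6.38 m/s;  v_g = (−1.3×10⁻³)/(−1.41×10⁻⁴ × 1.03) = 8.92 m/s
|V_g| = √(u_g² + v_g²) = 11.0 m/s

11.0 m/s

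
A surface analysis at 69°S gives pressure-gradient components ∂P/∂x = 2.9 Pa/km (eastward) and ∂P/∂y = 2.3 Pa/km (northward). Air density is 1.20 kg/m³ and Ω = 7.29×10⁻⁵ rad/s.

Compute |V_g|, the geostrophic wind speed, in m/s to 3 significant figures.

Coriolis parameter at 69°S:
f = 2Ω sin φ = 2 × 7.29×10⁻⁵ × sin 69° = 1.36×10⁻⁴ s⁻¹
In the Southern Hemisphere f is negative: f = −1.36×10⁻⁴ s⁻¹.
Component geostrophic relations (x east, y north):
u_g = −(1/(fρ)) ∂P/∂y,  v_g = (1/(fρ)) ∂P/∂x
u_g = −(2.3×10⁻³)/(−1.36×10⁻⁴ × 1.20) = 14.1 m/s;  v_g = (2.9×10⁻³)/(−1.36×10⁻⁴ × 1.20) = −17.8 m/s
|V_g| = √(u_g² + v_g²) = 22.7 m/s

22.7 m/s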